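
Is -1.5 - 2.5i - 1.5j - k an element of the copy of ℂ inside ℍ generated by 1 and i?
No. The quaternion -1.5 - 2.5i - 1.5j - k has j-coefficient y = -1.5 and k-coefficient z = -1, not both zero, so it does not lie in the complex subalgebra spanned by 1 and i.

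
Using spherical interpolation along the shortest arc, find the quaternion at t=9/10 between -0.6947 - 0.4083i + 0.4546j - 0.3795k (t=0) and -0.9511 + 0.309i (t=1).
-0.9684 + 0.2392i + 0.0541j - 0.0451k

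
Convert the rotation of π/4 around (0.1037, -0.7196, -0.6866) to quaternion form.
0.9239 + 0.0397i - 0.2754j - 0.2628k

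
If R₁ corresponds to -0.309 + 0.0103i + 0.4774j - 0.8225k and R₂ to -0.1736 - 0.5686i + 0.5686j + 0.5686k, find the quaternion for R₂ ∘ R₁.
0.2557 - 0.5652i - 0.7204j - 0.3102k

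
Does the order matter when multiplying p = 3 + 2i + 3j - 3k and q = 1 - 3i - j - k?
Yes: pq = 9 - 13i + 11j + k ≠ 9 - i - 11j - 13k = qp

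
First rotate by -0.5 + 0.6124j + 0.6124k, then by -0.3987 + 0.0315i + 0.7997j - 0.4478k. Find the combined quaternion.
-0.0162 + 0.7482i - 0.6633j - 0.001k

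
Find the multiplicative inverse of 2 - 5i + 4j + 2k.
0.0408 + 0.102i - 0.0816j - 0.0408k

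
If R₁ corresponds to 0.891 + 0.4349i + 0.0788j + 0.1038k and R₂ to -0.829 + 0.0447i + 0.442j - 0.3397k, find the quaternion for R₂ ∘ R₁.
-0.7576 - 0.2481i + 0.1761j - 0.5774k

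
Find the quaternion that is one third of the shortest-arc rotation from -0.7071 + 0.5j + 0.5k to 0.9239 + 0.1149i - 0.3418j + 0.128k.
-0.8264 - 0.0413i + 0.4724j + 0.3035k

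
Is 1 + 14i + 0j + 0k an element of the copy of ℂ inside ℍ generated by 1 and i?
Yes. The quaternion 1 + 14i has j- and k-coefficients y = z = 0, so it lies in the complex subalgebra spanned by 1 and i.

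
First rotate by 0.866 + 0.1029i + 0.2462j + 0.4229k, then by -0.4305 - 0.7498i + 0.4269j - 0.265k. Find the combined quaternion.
-0.2887 - 0.4478i + 0.5535j - 0.6401k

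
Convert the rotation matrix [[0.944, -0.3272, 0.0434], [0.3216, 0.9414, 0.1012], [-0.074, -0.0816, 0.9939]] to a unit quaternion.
0.9848 - 0.0464i + 0.0298j + 0.1647k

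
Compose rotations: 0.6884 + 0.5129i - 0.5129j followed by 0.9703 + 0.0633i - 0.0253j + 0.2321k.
0.6225 + 0.6603i - 0.396j + 0.1403k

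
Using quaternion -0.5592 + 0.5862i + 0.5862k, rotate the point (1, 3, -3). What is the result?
(0.218, -3.746, -2.218)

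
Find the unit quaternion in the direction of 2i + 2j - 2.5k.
0.5298i + 0.5298j - 0.6623k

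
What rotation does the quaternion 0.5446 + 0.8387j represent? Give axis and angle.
axis = (0, 1, 0), θ = 114°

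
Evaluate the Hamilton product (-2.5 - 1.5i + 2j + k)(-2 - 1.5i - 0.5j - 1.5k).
5.25 + 4.25i - 6.5j + 5.5k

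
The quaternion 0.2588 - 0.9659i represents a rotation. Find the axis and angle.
axis = (-1, 0, 0), θ = 5π/6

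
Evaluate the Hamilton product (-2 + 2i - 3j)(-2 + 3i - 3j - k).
-11 - 7i + 14j + 5k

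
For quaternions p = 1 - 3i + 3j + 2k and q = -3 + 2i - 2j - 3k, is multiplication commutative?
No: pq = 15 + 6i - 16j - 9k ≠ 15 + 16i - 6j - 9k = qp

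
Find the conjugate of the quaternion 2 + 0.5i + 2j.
2 - 0.5i - 2j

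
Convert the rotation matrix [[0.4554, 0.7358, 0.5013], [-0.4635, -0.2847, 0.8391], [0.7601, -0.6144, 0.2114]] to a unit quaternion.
0.5878 - 0.6182i - 0.1101j - 0.5101k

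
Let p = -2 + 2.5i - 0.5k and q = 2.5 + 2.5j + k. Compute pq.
-4.5 + 7.5i - 7.5j + 3k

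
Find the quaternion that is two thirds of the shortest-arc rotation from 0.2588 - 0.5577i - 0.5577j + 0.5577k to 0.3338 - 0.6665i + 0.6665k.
0.3209 - 0.6552i - 0.1959j + 0.6552k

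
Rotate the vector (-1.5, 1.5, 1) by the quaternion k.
(1.5, -1.5, 1)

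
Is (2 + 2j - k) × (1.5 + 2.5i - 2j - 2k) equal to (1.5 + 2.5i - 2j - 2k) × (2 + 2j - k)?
No: pq = 5 - i - 3.5j - 10.5k ≠ 5 + 11i + 1.5j - 0.5k = qp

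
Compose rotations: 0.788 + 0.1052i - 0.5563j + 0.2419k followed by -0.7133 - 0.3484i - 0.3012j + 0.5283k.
-0.8208 - 0.1285i + 0.2993j + 0.4693k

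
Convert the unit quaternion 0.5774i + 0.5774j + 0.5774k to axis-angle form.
axis = (√3/3, √3/3, √3/3), θ = π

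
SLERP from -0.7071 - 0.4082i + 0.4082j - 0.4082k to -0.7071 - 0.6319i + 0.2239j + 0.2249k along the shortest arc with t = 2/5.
-0.7524 - 0.5305i + 0.3551j - 0.1621k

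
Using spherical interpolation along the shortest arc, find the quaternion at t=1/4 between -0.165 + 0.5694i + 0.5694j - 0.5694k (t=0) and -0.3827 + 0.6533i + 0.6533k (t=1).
-0.2907 + 0.7571i + 0.5162j - 0.2753k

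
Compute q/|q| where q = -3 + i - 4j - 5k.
-0.4201 + 0.14i - 0.5601j - 0.7001k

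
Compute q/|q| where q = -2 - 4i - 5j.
-0.2981 - 0.5963i - 0.7454j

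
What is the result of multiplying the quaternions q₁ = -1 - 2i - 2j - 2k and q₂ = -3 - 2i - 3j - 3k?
-13 + 8i + 7j + 11k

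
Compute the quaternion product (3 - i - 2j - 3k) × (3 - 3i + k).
9 - 14i + 4j - 12k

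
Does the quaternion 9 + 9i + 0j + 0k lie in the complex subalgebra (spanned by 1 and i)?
Yes. The quaternion 9 + 9i has j- and k-coefficients y = z = 0, so it lies in the complex subalgebra spanned by 1 and i.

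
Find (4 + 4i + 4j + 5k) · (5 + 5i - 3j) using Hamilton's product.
12 + 55i + 33j - 7k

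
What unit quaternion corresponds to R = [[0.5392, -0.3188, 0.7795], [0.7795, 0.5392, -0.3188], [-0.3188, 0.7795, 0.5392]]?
0.8089 + 0.3394i + 0.3394j + 0.3394k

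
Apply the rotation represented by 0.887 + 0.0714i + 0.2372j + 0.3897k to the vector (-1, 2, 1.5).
(-1.184, 0.734, 2.304)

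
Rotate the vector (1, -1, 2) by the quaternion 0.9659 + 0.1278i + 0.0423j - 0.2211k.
(0.511, -1.817, 1.561)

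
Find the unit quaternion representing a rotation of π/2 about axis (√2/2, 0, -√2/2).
0.7071 + 0.5i - 0.5k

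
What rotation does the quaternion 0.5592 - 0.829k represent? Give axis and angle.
axis = (0, 0, -1), θ = 112°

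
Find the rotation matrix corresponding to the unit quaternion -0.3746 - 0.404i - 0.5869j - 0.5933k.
[[-0.3929, 0.0297, 0.9191], [0.9187, -0.0304, 0.3937], [0.0397, 0.9991, -0.0153]]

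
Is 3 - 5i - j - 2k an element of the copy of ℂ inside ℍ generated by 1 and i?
No. The quaternion 3 - 5i - j - 2k has j-coefficient y = -1 and k-coefficient z = -2, not both zero, so it does not lie in the complex subalgebra spanned by 1 and i.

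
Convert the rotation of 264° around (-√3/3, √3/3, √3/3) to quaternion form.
-0.6691 - 0.4291i + 0.4291j + 0.4291k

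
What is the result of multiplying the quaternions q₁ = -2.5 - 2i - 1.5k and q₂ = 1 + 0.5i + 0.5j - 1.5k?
-3.75 - 2.5i - 5j + 1.25k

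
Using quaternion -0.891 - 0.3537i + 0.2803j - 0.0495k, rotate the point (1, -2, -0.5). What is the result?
(1.643, -1.271, -0.967)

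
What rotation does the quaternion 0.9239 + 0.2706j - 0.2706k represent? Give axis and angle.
axis = (0, √2/2, -√2/2), θ = π/4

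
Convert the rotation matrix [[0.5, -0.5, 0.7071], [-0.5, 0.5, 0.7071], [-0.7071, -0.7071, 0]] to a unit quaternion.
0.7071 - 0.5i + 0.5j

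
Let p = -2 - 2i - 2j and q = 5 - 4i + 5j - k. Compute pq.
-8 - 22j - 16k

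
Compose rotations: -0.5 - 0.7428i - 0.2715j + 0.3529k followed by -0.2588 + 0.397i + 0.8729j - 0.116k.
0.7022 + 0.2703i - 0.4201j + 0.5073k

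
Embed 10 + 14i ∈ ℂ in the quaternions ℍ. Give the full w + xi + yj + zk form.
10 + 14i + 0j + 0k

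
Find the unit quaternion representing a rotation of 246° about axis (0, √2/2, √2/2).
-0.5446 + 0.593j + 0.593k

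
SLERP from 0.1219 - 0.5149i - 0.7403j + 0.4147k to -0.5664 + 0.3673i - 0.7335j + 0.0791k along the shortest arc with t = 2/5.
-0.1984 - 0.1842i - 0.9015j + 0.3376k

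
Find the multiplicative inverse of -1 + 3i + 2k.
-0.0714 - 0.2143i - 0.1429k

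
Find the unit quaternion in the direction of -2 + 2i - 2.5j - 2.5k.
-0.4417 + 0.4417i - 0.5522j - 0.5522k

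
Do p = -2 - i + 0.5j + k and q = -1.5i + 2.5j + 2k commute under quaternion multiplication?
No: pq = -4.75 + 1.5i - 4.5j - 5.75k ≠ -4.75 + 4.5i - 5.5j - 2.25k = qp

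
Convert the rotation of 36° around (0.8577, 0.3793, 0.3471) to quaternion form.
0.9511 + 0.265i + 0.1172j + 0.1073k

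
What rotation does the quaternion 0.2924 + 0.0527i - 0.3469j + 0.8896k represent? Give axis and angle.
axis = (0.0551, -0.3628, 0.9303), θ = 146°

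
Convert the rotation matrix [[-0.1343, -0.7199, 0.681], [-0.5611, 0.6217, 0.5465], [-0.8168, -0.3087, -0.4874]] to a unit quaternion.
0.5 - 0.4276i + 0.7489j + 0.0794k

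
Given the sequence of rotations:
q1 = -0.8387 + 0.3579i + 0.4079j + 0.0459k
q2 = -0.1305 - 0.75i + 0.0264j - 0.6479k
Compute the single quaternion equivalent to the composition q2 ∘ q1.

q2 · q1 = 0.3968 + 0.8478i - 0.2728j + 0.222k
0.3968 + 0.8478i - 0.2728j + 0.222k


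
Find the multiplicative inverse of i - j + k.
-0.3333i + 0.3333j - 0.3333k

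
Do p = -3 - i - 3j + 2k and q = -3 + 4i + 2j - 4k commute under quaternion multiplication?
No: pq = 27 - i + 7j + 16k ≠ 27 - 17i - j - 4k = qp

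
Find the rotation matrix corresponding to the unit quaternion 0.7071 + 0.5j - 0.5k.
[[0, 0.7071, 0.7071], [-0.7071, 0.5, -0.5], [-0.7071, -0.5, 0.5]]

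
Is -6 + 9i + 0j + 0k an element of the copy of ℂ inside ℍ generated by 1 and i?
Yes. The quaternion -6 + 9i has j- and k-coefficients y = z = 0, so it lies in the complex subalgebra spanned by 1 and i.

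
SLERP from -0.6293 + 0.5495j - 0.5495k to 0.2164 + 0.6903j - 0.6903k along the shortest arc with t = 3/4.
-0.0066 + 0.7071j - 0.7071k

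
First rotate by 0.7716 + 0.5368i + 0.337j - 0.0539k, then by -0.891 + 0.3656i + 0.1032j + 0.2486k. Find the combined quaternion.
-0.9051 - 0.2855i - 0.0675j + 0.3077k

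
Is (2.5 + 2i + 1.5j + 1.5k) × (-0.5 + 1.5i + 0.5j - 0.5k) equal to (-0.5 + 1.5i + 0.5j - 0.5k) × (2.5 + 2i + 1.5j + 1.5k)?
No: pq = -4.25 + 1.25i + 3.75j - 3.25k ≠ -4.25 + 4.25i - 2.75j - 0.75k = qp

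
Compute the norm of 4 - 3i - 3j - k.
√35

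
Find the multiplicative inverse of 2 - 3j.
0.1538 + 0.2308j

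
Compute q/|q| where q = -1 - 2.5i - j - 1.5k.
-0.3086 - 0.7715i - 0.3086j - 0.4629k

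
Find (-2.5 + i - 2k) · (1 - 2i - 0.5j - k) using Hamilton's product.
-2.5 + 5i + 6.25j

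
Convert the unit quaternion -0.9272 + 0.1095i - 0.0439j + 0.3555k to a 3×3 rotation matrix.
[[0.7434, 0.6496, 0.1593], [-0.6689, 0.7233, 0.1718], [-0.0036, -0.2343, 0.9722]]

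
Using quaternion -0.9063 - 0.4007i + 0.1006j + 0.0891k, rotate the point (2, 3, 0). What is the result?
(2.17, 1.505, 2.455)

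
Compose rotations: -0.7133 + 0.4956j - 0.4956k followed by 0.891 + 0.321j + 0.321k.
-0.6356 - 0.3182i + 0.2126j - 0.6705k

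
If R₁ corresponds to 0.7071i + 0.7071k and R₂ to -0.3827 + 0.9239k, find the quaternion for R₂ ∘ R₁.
-0.6533 - 0.2706i + 0.6533j - 0.2706k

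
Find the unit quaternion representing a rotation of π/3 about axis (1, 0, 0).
0.866 + 0.5i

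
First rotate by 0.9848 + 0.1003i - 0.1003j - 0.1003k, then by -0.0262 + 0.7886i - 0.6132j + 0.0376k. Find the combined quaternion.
-0.1626 + 0.8393i - 0.5184j + 0.0221k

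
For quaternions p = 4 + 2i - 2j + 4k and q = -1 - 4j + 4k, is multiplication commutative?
No: pq = -28 + 6i - 22j + 4k ≠ -28 - 10i - 6j + 20k = qp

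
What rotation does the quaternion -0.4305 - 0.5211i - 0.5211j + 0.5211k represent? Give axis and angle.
axis = (-√3/3, -√3/3, √3/3), θ = 231°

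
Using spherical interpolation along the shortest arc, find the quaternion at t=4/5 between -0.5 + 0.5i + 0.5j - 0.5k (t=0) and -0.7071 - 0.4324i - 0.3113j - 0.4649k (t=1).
-0.7768 - 0.2542i - 0.1446j - 0.5577k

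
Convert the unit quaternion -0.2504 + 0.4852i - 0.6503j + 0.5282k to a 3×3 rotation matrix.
[[-0.4038, -0.3665, 0.8382], [-0.8956, -0.0288, -0.444], [0.1869, -0.93, -0.3166]]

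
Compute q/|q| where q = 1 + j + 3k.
0.3015 + 0.3015j + 0.9045k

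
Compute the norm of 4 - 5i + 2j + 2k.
7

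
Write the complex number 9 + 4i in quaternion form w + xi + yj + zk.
9 + 4i + 0j + 0k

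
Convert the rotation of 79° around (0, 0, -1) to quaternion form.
0.7716 - 0.6361k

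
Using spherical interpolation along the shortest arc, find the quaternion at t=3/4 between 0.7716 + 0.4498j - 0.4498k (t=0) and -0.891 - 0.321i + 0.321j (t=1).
0.948 + 0.2599i - 0.1278j - 0.1321k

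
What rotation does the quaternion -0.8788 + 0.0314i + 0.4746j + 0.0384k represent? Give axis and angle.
axis = (0.0658, 0.9946, 0.0805), θ = 303°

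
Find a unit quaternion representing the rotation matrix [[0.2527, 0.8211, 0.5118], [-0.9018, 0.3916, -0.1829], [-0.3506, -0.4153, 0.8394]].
0.788 - 0.0737i + 0.2736j - 0.5466k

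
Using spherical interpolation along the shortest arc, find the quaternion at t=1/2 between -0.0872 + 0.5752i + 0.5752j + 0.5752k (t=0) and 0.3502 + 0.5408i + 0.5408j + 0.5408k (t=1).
0.1348 + 0.5721i + 0.5721j + 0.5721k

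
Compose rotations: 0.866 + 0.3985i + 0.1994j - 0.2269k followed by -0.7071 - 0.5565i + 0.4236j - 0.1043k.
-0.4987 - 0.839i + 0.058j - 0.2097k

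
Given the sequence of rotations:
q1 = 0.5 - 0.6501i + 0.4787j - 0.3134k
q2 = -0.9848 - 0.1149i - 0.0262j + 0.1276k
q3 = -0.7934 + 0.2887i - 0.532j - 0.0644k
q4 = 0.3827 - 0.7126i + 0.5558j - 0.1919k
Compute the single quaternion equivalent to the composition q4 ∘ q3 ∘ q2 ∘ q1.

q2 · q1 = -0.5146 + 0.5299i - 0.6035j + 0.3004k
q3 · q2 · q1 = -0.0464 - 0.7677i + 0.6317j - 0.0975k
q4 · q3 · q2 · q1 = -0.9346 - 0.1937i + 0.2938j - 0.0519k
-0.9346 - 0.1937i + 0.2938j - 0.0519k


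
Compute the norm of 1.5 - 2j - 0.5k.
2.55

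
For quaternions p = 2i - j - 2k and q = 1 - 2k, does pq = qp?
No: pq = -4 + 4i + 3j - 2k ≠ -4 - 5j - 2k = qp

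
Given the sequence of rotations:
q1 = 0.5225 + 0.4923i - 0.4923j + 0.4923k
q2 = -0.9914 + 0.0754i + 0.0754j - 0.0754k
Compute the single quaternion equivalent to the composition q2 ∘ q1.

q2 · q1 = -0.4809 - 0.4487i + 0.4532j - 0.6017k
-0.4809 - 0.4487i + 0.4532j - 0.6017k


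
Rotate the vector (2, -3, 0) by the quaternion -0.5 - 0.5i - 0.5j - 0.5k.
(0, 2, -3)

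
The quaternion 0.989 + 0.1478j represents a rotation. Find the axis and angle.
axis = (0, 1, 0), θ = 17°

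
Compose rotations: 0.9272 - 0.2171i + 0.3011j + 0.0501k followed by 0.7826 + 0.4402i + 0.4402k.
0.7991 + 0.1057i + 0.118j + 0.5799k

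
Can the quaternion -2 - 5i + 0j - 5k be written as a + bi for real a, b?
No. The quaternion -2 - 5i - 5k has j-coefficient y = 0 and k-coefficient z = -5, not both zero, so it does not lie in the complex subalgebra spanned by 1 and i.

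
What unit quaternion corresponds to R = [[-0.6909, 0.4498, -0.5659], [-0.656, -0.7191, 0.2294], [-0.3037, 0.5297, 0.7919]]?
-0.309 - 0.243i + 0.2121j + 0.8947k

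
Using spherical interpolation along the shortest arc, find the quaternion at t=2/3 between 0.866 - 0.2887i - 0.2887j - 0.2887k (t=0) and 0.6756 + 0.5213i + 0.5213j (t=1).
0.9063 + 0.2855i + 0.2855j - 0.1249k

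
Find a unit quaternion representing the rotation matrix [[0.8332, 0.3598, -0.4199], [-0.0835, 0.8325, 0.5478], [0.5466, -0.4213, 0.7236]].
0.9205 - 0.2632i - 0.2625j - 0.1204k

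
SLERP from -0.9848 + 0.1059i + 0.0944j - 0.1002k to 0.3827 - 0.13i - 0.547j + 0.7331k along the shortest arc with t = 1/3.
-0.8783 + 0.1293i + 0.2845j - 0.3618k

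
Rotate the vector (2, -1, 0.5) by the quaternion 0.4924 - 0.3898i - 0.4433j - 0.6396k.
(-1.367, 0.029, 1.839)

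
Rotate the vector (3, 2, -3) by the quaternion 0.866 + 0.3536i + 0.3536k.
(0.275, 4.674, -0.275)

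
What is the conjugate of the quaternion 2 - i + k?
2 + i - k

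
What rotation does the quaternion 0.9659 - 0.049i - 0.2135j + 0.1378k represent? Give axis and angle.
axis = (-0.1893, -0.825, 0.5325), θ = π/6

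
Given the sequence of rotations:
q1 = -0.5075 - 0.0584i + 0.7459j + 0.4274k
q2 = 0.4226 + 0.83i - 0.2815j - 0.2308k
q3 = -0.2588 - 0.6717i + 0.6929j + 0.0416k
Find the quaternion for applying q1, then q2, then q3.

q2 · q1 = 0.1426 - 0.3941i + 0.1168j + 0.9004k
q3 · q2 · q1 = -0.42 + 0.6252i + 0.657j - 0.0325k
-0.42 + 0.6252i + 0.657j - 0.0325k


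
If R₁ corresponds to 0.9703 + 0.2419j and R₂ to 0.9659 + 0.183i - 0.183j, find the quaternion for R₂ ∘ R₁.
0.9815 + 0.1776i + 0.0561j + 0.0443k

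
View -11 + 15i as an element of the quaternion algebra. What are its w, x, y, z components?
-11 + 15i + 0j + 0k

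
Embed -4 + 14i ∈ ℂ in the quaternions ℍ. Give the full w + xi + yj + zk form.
-4 + 14i + 0j + 0k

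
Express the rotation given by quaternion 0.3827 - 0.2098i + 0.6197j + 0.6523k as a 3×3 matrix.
[[-0.619, -0.7593, 0.2006], [0.2392, 0.061, 0.969], [-0.748, 0.6479, 0.1439]]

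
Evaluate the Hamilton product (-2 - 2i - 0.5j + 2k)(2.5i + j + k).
3.5 - 7.5i + 5j - 2.75k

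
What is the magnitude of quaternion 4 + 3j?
5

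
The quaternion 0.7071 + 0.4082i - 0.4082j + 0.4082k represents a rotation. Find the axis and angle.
axis = (√3/3, -√3/3, √3/3), θ = π/2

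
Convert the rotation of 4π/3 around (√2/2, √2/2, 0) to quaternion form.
-0.5 + 0.6124i + 0.6124j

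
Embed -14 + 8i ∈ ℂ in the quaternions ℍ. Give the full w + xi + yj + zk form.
-14 + 8i + 0j + 0k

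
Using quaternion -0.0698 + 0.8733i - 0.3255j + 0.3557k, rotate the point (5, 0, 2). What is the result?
(4.009, -3.31, 1.405)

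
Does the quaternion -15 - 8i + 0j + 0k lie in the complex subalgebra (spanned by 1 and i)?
Yes. The quaternion -15 - 8i has j- and k-coefficients y = z = 0, so it lies in the complex subalgebra spanned by 1 and i.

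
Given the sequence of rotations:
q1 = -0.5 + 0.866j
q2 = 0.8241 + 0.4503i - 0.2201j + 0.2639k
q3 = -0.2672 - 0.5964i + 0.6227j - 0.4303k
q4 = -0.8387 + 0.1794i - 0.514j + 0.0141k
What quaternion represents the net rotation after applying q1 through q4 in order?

q2 · q1 = -0.2214 - 0.4537i + 0.8237j + 0.258k
q3 · q2 · q1 = -0.6133 + 0.7684i - 0.0089j - 0.1824k
q4 · q3 · q2 · q1 = 0.3745 - 0.6606i + 0.3663j + 0.5377k
0.3745 - 0.6606i + 0.3663j + 0.5377k


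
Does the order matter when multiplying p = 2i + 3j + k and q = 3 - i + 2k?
Yes: pq = 12i + 4j + 6k ≠ 14j = qp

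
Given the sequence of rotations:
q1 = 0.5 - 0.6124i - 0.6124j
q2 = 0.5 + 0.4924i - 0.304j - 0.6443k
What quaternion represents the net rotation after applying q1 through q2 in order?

q2 · q1 = 0.3654 - 0.4546i - 0.0636j - 0.8099k
0.3654 - 0.4546i - 0.0636j - 0.8099k


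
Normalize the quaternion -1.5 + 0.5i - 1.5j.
-0.6882 + 0.2294i - 0.6882j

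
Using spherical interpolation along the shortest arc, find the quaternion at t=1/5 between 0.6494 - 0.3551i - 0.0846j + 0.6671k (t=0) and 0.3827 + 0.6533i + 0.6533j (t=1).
0.496 - 0.5316i - 0.2769j + 0.6282k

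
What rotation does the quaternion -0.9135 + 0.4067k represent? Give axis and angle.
axis = (0, 0, 1), θ = 312°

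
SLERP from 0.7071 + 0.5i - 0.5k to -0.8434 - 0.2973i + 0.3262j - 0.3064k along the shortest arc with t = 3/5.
0.8793 + 0.4239i - 0.2158j - 0.0245k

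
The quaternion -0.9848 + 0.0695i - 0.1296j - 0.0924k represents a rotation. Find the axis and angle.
axis = (0.4002, -0.7462, -0.532), θ = 340°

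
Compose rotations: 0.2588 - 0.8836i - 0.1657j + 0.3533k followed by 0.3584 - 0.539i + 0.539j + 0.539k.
-0.4846 - 0.1764i - 0.2057j + 0.8317k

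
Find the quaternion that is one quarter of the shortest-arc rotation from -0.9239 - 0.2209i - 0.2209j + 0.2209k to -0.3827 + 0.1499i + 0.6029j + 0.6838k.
-0.9033 - 0.1386i + 0.0066j + 0.4058k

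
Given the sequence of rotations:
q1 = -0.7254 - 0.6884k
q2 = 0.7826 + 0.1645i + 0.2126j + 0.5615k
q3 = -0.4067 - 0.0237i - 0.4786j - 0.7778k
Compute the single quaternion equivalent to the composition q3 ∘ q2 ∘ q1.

q2 · q1 = -0.1812 - 0.2657i - 0.041j - 0.9461k
q3 · q2 · q1 = -0.6881 + 0.5333i + 0.2876j + 0.3995k
-0.6881 + 0.5333i + 0.2876j + 0.3995k


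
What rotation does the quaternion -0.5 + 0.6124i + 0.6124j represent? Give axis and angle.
axis = (√2/2, √2/2, 0), θ = 4π/3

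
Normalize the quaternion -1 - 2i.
-0.4472 - 0.8944i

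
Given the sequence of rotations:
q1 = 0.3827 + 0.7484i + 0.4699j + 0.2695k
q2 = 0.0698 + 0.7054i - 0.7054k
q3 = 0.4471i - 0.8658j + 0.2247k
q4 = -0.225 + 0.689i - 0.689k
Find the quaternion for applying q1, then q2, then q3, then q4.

q2 · q1 = -0.3111 + 0.6537i - 0.6852j + 0.0803k
q3 · q2 · q1 = -0.9036 - 0.0547i + 0.3803j + 0.1897k
q4 · q3 · q2 · q1 = 0.3717 - 0.3482i - 0.1786j + 0.8419k
0.3717 - 0.3482i - 0.1786j + 0.8419k


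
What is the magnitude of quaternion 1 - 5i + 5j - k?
√52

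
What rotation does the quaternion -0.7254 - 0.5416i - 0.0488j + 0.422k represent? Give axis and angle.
axis = (-0.7868, -0.0709, 0.6131), θ = 273°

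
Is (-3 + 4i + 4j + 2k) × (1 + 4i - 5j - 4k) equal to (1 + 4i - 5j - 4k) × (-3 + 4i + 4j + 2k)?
No: pq = 9 - 14i + 43j - 22k ≠ 9 - 2i - 5j + 50k = qp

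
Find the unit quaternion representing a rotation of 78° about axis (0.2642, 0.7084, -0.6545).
0.7771 + 0.1663i + 0.4458j - 0.4119k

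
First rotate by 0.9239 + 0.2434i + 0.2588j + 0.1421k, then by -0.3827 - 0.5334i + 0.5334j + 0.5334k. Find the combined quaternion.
-0.4376 - 0.6482i + 0.5994j + 0.1706k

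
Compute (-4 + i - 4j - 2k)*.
-4 - i + 4j + 2k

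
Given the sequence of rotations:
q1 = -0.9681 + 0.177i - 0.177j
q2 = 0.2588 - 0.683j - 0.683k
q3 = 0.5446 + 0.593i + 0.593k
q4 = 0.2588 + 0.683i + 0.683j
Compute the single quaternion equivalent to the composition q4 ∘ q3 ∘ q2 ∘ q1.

q2 · q1 = -0.3714 - 0.0751i + 0.4945j + 0.7821k
q3 · q2 · q1 = -0.6215 - 0.5544i - 0.239j + 0.4989k
q4 · q3 · q2 · q1 = 0.381 - 0.2272i - 0.8271j + 0.3445k
0.381 - 0.2272i - 0.8271j + 0.3445k


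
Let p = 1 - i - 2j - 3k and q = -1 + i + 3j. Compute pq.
6 + 11i + 2j + 2k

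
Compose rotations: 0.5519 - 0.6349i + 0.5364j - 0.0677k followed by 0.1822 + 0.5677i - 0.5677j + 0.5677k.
0.8039 - 0.0684i - 0.5376j + 0.2451k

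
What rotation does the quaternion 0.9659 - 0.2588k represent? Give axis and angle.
axis = (0, 0, -1), θ = π/6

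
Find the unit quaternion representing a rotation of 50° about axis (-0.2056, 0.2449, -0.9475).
0.9063 - 0.0869i + 0.1035j - 0.4004k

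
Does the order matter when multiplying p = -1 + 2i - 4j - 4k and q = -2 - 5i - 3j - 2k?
Yes: pq = -8 - 3i + 35j - 16k ≠ -8 + 5i - 13j + 36k = qp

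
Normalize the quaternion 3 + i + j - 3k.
0.6708 + 0.2236i + 0.2236j - 0.6708k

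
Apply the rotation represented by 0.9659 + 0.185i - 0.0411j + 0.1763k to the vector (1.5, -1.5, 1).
(1.921, -1.188, 0.631)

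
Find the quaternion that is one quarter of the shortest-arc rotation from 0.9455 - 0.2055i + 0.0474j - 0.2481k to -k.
0.816 - 0.1774i + 0.0409j - 0.5486k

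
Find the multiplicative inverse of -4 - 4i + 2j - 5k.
-0.0656 + 0.0656i - 0.0328j + 0.082k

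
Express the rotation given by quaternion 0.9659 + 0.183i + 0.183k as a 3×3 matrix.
[[0.933, -0.3535, 0.067], [0.3535, 0.866, -0.3535], [0.067, 0.3535, 0.933]]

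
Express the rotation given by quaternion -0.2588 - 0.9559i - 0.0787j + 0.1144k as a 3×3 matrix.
[[0.9614, 0.2097, -0.178], [0.0912, -0.8537, -0.5128], [-0.2594, 0.4768, -0.8399]]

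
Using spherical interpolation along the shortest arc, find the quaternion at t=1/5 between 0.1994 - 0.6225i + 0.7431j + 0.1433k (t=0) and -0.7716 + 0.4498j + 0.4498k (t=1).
-0.0289 - 0.5597i + 0.7895j + 0.2502k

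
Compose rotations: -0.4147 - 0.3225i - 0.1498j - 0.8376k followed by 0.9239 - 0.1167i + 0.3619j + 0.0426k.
-0.3309 - 0.5463i - 0.4j - 0.6573k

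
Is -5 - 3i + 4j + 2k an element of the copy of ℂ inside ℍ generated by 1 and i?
No. The quaternion -5 - 3i + 4j + 2k has j-coefficient y = 4 and k-coefficient z = 2, not both zero, so it does not lie in the complex subalgebra spanned by 1 and i.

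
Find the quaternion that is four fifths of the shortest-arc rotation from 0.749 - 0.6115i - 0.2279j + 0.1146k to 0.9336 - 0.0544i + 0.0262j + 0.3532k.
0.9317 - 0.1772i - 0.0277j + 0.3159k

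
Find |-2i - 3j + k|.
√14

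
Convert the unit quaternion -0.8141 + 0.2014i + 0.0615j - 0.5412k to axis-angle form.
axis = (0.3468, 0.1059, -0.9319), θ = 289°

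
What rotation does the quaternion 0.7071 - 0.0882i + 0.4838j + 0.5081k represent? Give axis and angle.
axis = (-0.1247, 0.6842, 0.7186), θ = π/2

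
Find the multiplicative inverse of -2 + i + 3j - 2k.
-0.1111 - 0.0556i - 0.1667j + 0.1111k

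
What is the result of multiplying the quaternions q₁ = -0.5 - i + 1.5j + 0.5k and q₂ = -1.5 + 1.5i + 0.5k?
2 + 1.5i - j - 3.25k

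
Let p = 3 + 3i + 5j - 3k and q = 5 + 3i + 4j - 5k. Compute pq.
-29 + 11i + 43j - 33k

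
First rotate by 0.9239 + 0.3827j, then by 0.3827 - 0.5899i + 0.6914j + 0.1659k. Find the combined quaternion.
0.089 - 0.6085i + 0.7852j - 0.0725k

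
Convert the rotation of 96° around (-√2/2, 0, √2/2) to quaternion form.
0.6691 - 0.5255i + 0.5255k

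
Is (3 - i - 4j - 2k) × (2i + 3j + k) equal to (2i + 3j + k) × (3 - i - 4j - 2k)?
No: pq = 16 + 8i + 6j + 8k ≠ 16 + 4i + 12j - 2k = qp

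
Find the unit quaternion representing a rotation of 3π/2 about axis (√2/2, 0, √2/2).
-0.7071 + 0.5i + 0.5k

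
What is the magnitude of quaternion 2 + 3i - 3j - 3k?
√31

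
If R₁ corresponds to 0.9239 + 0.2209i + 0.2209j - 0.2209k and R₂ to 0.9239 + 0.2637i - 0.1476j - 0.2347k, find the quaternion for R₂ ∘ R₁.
0.7761 + 0.5322i + 0.0741j - 0.3301k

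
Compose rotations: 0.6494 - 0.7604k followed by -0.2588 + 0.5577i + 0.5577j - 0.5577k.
-0.5921 - 0.0619i + 0.7862j - 0.1654k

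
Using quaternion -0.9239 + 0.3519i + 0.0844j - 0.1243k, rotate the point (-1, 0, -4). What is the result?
(0.019, -2.806, -3.021)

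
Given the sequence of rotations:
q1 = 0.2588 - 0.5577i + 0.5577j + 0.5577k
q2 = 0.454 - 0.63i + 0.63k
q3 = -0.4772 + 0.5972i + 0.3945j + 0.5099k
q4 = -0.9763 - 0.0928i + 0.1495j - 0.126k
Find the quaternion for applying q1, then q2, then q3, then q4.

q2 · q1 = -0.5852 - 0.7676i + 0.2532j + 0.0649k
q3 · q2 · q1 = 0.6047 - 0.0867i - 0.7818j + 0.1247k
q4 · q3 · q2 · q1 = -0.4658 - 0.0513i + 0.8762j - 0.1124k
-0.4658 - 0.0513i + 0.8762j - 0.1124k


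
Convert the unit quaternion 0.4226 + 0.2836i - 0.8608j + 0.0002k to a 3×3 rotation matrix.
[[-0.482, -0.4884, -0.7274], [-0.4881, 0.8391, -0.24], [0.7277, 0.2394, -0.6428]]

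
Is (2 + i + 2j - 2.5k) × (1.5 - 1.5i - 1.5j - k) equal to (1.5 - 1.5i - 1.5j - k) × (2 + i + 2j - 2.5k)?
No: pq = 5 - 7.25i + 4.75j - 4.25k ≠ 5 + 4.25i - 4.75j - 7.25k = qp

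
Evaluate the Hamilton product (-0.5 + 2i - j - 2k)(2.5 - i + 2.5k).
5.75 + 3i - 5.5j - 7.25k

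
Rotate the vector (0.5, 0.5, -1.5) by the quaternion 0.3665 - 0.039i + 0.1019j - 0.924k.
(-0.25, -0.458, -1.574)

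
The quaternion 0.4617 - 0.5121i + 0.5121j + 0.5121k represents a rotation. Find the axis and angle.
axis = (-√3/3, √3/3, √3/3), θ = 125°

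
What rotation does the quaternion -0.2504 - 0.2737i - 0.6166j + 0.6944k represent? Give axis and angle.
axis = (-0.2827, -0.6369, 0.7173), θ = 209°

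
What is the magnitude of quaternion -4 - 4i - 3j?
√41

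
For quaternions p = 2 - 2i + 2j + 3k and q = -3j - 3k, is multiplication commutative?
No: pq = 15 + 3i - 12j ≠ 15 - 3i - 12k = qp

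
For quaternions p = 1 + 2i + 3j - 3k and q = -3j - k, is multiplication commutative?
No: pq = 6 - 12i - j - 7k ≠ 6 + 12i - 5j + 5k = qp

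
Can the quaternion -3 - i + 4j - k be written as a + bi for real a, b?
No. The quaternion -3 - i + 4j - k has j-coefficient y = 4 and k-coefficient z = -1, not both zero, so it does not lie in the complex subalgebra spanned by 1 and i.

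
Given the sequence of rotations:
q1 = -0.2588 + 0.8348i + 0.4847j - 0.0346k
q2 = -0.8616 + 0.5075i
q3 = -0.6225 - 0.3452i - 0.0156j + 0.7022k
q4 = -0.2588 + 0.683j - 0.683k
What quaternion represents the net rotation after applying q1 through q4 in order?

q2 · q1 = -0.2007 - 0.8506i - 0.4001j + 0.2758k
q3 · q2 · q1 = -0.3686 + 0.8754i - 0.2499j - 0.1878k
q4 · q3 · q2 · q1 = 0.1378 - 0.5255i - 0.785j - 0.2975k
0.1378 - 0.5255i - 0.785j - 0.2975k


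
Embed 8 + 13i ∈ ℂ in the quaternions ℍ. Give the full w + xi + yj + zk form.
8 + 13i + 0j + 0k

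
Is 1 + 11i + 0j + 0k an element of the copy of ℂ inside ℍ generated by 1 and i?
Yes. The quaternion 1 + 11i has j- and k-coefficients y = z = 0, so it lies in the complex subalgebra spanned by 1 and i.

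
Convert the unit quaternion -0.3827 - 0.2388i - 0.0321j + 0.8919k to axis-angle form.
axis = (-0.2585, -0.0347, 0.9654), θ = 5π/4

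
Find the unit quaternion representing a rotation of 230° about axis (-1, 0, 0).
-0.4226 - 0.9063i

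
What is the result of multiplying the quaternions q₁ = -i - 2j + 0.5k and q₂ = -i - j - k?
-2.5 + 2.5i - 1.5j - k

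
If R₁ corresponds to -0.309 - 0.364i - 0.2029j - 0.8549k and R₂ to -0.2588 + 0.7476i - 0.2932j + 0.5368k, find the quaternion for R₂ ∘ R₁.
0.7515 + 0.2228i + 0.5868j - 0.203k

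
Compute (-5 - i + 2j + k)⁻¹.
-0.1613 + 0.0323i - 0.0645j - 0.0323k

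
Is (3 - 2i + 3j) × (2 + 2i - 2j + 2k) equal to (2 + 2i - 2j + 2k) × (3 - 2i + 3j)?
No: pq = 16 + 8i + 4j + 4k ≠ 16 - 4i - 4j + 8k = qp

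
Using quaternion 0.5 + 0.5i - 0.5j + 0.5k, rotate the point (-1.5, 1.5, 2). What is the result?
(-1.5, -2, -1.5)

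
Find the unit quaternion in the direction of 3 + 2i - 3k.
0.6396 + 0.4264i - 0.6396k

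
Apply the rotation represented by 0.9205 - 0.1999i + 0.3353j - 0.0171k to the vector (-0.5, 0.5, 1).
(0.186, 0.899, 0.811)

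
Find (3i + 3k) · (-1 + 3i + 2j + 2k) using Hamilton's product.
-15 - 9i + 3j + 3k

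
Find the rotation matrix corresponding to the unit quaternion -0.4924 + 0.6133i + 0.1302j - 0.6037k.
[[0.2372, -0.4348, -0.8687], [0.7542, -0.4812, 0.4468], [-0.6123, -0.7612, 0.2138]]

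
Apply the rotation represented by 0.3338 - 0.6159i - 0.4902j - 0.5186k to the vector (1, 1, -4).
(-0.315, -3.717, 2.02)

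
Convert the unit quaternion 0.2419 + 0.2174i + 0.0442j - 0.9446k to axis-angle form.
axis = (0.2241, 0.0456, -0.9735), θ = 152°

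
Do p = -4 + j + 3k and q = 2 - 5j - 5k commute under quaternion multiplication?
No: pq = 12 + 10i + 22j + 26k ≠ 12 - 10i + 22j + 26k = qp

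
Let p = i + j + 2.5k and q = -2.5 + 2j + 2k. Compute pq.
-7 - 5.5i - 4.5j - 4.25k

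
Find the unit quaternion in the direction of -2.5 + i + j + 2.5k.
-0.6565 + 0.2626i + 0.2626j + 0.6565k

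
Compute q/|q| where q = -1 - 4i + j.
-0.2357 - 0.9428i + 0.2357j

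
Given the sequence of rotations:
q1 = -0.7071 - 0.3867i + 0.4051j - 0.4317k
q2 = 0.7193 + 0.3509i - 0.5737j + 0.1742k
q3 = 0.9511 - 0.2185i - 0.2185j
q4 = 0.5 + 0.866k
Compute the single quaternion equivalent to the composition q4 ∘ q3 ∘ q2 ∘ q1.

q2 · q1 = -0.0653 - 0.3492i + 0.7812j - 0.5134k
q3 · q2 · q1 = 0.0323 - 0.2057i + 0.6451j - 0.7353k
q4 · q3 · q2 · q1 = 0.6529 - 0.6615i + 0.1444j - 0.3397k
0.6529 - 0.6615i + 0.1444j - 0.3397k


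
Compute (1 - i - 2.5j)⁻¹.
0.1212 + 0.1212i + 0.303j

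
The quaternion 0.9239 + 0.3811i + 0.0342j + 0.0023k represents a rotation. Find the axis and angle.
axis = (0.996, 0.0894, 0.006), θ = π/4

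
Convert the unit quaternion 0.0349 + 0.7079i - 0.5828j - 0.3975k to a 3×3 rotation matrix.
[[0.0047, -0.7974, -0.6035], [-0.8529, -0.3183, 0.4139], [-0.5221, 0.5127, -0.6816]]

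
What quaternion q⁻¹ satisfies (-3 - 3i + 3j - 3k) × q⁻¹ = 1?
-0.0833 + 0.0833i - 0.0833j + 0.0833k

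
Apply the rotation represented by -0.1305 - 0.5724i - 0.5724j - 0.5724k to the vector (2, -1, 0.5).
(-0.725, 2.173, 0.052)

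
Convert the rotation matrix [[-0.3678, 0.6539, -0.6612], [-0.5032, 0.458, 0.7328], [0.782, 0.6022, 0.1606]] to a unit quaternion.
0.5592 - 0.0584i - 0.6452j - 0.5173k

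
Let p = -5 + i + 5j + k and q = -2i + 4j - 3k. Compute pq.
-15 - 9i - 19j + 29k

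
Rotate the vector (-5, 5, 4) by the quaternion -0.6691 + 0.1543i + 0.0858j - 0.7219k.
(-5.763, -5.082, 2.639)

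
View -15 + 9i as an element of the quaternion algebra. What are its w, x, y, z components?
-15 + 9i + 0j + 0k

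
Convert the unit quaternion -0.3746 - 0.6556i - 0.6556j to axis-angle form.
axis = (-√2/2, -√2/2, 0), θ = 224°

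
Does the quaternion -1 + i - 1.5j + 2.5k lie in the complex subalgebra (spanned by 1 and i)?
No. The quaternion -1 + i - 1.5j + 2.5k has j-coefficient y = -1.5 and k-coefficient z = 2.5, not both zero, so it does not lie in the complex subalgebra spanned by 1 and i.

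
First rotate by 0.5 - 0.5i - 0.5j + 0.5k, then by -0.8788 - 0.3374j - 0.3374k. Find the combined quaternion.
-0.4394 + 0.102i + 0.4394j - 0.7768k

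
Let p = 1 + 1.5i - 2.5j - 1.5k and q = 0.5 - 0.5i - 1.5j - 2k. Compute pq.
-5.5 + 3i + j - 6.25k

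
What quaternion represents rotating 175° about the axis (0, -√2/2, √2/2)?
0.0436 - 0.7064j + 0.7064k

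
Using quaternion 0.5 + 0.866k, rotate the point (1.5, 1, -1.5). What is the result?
(-1.616, 0.799, -1.5)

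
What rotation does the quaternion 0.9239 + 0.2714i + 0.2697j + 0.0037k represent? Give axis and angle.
axis = (0.7093, 0.7048, 0.0097), θ = π/4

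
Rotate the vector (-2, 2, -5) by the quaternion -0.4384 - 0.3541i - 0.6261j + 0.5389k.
(1.725, 5.321, 1.306)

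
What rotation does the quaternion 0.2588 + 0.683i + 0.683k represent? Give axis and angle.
axis = (√2/2, 0, √2/2), θ = 5π/6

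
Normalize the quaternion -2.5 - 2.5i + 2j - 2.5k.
-0.5241 - 0.5241i + 0.4193j - 0.5241k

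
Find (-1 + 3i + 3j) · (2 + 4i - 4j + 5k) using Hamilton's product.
-2 + 17i - 5j - 29k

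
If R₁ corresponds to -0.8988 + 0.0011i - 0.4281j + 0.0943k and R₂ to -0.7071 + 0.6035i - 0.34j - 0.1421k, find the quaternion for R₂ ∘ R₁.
0.5027 - 0.6361i + 0.5512j - 0.1969k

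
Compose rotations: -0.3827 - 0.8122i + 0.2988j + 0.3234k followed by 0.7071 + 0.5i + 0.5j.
-0.0139 - 0.604i - 0.1418j + 0.7842k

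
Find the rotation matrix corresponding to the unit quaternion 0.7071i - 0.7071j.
[[0, -1, 0], [-1, 0, 0], [0, 0, -1]]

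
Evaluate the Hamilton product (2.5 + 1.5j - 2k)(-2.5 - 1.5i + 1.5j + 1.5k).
-5.5 + 1.5i + 3j + 11k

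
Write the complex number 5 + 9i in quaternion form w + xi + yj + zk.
5 + 9i + 0j + 0k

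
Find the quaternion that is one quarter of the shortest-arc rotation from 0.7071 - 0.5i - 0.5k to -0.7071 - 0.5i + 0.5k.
0.7887 - 0.2588i - 0.5577k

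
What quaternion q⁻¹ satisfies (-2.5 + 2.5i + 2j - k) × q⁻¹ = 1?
-0.1429 - 0.1429i - 0.1143j + 0.0571k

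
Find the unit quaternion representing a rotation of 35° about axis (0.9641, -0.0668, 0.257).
0.9537 + 0.2899i - 0.0201j + 0.0773k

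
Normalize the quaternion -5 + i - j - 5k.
-0.6934 + 0.1387i - 0.1387j - 0.6934k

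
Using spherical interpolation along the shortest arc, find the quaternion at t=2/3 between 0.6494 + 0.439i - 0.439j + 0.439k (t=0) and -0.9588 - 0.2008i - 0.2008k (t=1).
0.8953 + 0.295i - 0.1558j + 0.295k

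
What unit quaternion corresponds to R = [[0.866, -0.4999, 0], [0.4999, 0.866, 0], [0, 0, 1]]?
0.9659 + 0.2588k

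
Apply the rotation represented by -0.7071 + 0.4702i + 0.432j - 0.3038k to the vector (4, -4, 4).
(-1.724, 3.461, 5.749)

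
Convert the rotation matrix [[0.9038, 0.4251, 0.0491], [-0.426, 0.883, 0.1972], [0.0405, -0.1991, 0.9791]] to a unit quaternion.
0.9703 - 0.1021i + 0.0022j - 0.2193k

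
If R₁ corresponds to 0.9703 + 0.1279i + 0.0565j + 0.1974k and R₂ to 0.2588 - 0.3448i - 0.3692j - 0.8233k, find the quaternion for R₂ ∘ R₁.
0.4786 - 0.3278i - 0.3808j - 0.72k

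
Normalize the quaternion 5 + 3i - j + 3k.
0.7538 + 0.4523i - 0.1508j + 0.4523k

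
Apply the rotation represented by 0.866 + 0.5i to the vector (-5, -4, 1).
(-5, -2.866, -2.964)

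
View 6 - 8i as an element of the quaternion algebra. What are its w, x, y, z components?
6 - 8i + 0j + 0k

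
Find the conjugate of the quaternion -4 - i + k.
-4 + i - k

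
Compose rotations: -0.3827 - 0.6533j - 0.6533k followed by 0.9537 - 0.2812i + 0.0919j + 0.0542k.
-0.2695 + 0.083i - 0.8419j - 0.4601k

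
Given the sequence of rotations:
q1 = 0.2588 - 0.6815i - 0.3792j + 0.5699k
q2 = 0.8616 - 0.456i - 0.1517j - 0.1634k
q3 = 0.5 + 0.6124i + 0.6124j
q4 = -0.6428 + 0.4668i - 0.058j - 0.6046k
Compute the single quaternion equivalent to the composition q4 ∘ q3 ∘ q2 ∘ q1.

q2 · q1 = -0.0522 - 0.8536i + 0.0053j + 0.5183k
q3 · q2 · q1 = 0.4934 - 0.1414i - 0.3467j + 0.7851k
q4 · q3 · q2 · q1 = 0.2034 + 0.0661i - 0.0868j - 0.973k
0.2034 + 0.0661i - 0.0868j - 0.973k


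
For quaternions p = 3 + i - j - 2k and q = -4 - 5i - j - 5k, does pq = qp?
No: pq = -18 - 16i + 16j - 13k ≠ -18 - 22i - 14j - k = qp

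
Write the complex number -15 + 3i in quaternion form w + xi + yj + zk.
-15 + 3i + 0j + 0k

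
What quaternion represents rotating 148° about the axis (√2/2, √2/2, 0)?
0.2756 + 0.6797i + 0.6797j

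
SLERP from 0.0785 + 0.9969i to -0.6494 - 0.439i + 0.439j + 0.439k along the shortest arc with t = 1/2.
0.4219 + 0.8322i - 0.2544j - 0.2544k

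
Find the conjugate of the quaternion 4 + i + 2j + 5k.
4 - i - 2j - 5k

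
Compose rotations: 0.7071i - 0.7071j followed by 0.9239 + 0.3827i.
-0.2706 + 0.6533i - 0.6533j - 0.2706k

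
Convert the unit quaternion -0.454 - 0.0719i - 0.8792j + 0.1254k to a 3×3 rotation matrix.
[[-0.5774, 0.2403, 0.7803], [0.0126, 0.9582, -0.2858], [-0.8163, -0.1552, -0.5563]]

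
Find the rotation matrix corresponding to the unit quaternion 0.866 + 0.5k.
[[0.5, -0.866, 0], [0.866, 0.5, 0], [0, 0, 1]]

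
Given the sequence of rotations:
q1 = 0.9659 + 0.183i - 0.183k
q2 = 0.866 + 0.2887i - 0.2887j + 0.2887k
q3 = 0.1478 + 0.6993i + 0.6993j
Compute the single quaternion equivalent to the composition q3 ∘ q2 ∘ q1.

q2 · q1 = 0.8365 + 0.4902i - 0.1732j + 0.1732k
q3 · q2 · q1 = -0.098 + 0.7785i + 0.4382j - 0.4383k
-0.098 + 0.7785i + 0.4382j - 0.4383k


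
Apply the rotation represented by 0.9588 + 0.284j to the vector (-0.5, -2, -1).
(-0.964, -2, -0.566)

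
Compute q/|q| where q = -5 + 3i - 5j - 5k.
-0.5455 + 0.3273i - 0.5455j - 0.5455k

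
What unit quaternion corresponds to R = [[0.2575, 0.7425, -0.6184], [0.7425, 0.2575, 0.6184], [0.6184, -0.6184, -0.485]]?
0.5074 - 0.6093i - 0.6093j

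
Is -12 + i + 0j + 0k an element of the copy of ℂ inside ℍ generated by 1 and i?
Yes. The quaternion -12 + i has j- and k-coefficients y = z = 0, so it lies in the complex subalgebra spanned by 1 and i.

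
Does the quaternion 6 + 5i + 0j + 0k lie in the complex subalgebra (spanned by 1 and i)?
Yes. The quaternion 6 + 5i has j- and k-coefficients y = z = 0, so it lies in the complex subalgebra spanned by 1 and i.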